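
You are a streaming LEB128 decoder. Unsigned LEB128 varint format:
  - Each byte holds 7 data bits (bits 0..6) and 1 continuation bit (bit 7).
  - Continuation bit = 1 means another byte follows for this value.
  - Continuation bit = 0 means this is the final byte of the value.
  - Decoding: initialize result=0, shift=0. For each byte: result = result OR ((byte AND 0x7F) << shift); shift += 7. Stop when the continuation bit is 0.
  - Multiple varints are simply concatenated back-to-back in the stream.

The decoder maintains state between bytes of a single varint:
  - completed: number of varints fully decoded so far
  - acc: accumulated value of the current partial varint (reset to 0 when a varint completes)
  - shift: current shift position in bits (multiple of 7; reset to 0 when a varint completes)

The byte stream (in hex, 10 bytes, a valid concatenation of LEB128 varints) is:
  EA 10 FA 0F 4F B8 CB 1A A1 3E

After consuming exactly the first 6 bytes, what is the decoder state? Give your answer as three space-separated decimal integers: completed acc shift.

byte[0]=0xEA cont=1 payload=0x6A: acc |= 106<<0 -> completed=0 acc=106 shift=7
byte[1]=0x10 cont=0 payload=0x10: varint #1 complete (value=2154); reset -> completed=1 acc=0 shift=0
byte[2]=0xFA cont=1 payload=0x7A: acc |= 122<<0 -> completed=1 acc=122 shift=7
byte[3]=0x0F cont=0 payload=0x0F: varint #2 complete (value=2042); reset -> completed=2 acc=0 shift=0
byte[4]=0x4F cont=0 payload=0x4F: varint #3 complete (value=79); reset -> completed=3 acc=0 shift=0
byte[5]=0xB8 cont=1 payload=0x38: acc |= 56<<0 -> completed=3 acc=56 shift=7

Answer: 3 56 7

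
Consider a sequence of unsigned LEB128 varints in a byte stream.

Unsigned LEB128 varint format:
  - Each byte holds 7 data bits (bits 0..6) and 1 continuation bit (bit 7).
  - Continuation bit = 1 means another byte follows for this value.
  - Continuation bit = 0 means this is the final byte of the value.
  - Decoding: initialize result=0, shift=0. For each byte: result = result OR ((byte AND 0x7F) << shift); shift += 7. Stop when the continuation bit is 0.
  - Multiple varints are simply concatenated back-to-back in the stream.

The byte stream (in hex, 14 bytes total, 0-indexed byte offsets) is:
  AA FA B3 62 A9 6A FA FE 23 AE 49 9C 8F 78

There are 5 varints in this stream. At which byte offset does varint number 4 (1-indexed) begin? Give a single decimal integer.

  byte[0]=0xAA cont=1 payload=0x2A=42: acc |= 42<<0 -> acc=42 shift=7
  byte[1]=0xFA cont=1 payload=0x7A=122: acc |= 122<<7 -> acc=15658 shift=14
  byte[2]=0xB3 cont=1 payload=0x33=51: acc |= 51<<14 -> acc=851242 shift=21
  byte[3]=0x62 cont=0 payload=0x62=98: acc |= 98<<21 -> acc=206372138 shift=28 [end]
Varint 1: bytes[0:4] = AA FA B3 62 -> value 206372138 (4 byte(s))
  byte[4]=0xA9 cont=1 payload=0x29=41: acc |= 41<<0 -> acc=41 shift=7
  byte[5]=0x6A cont=0 payload=0x6A=106: acc |= 106<<7 -> acc=13609 shift=14 [end]
Varint 2: bytes[4:6] = A9 6A -> value 13609 (2 byte(s))
  byte[6]=0xFA cont=1 payload=0x7A=122: acc |= 122<<0 -> acc=122 shift=7
  byte[7]=0xFE cont=1 payload=0x7E=126: acc |= 126<<7 -> acc=16250 shift=14
  byte[8]=0x23 cont=0 payload=0x23=35: acc |= 35<<14 -> acc=589690 shift=21 [end]
Varint 3: bytes[6:9] = FA FE 23 -> value 589690 (3 byte(s))
  byte[9]=0xAE cont=1 payload=0x2E=46: acc |= 46<<0 -> acc=46 shift=7
  byte[10]=0x49 cont=0 payload=0x49=73: acc |= 73<<7 -> acc=9390 shift=14 [end]
Varint 4: bytes[9:11] = AE 49 -> value 9390 (2 byte(s))
  byte[11]=0x9C cont=1 payload=0x1C=28: acc |= 28<<0 -> acc=28 shift=7
  byte[12]=0x8F cont=1 payload=0x0F=15: acc |= 15<<7 -> acc=1948 shift=14
  byte[13]=0x78 cont=0 payload=0x78=120: acc |= 120<<14 -> acc=1968028 shift=21 [end]
Varint 5: bytes[11:14] = 9C 8F 78 -> value 1968028 (3 byte(s))

Answer: 9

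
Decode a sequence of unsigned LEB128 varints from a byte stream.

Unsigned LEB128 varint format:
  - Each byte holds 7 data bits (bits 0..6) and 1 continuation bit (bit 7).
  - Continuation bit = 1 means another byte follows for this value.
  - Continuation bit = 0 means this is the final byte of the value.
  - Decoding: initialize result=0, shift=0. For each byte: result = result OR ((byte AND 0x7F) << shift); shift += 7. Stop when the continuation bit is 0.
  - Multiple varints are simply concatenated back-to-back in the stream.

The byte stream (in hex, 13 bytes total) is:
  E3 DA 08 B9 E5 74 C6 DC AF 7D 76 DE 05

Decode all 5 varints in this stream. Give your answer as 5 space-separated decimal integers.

  byte[0]=0xE3 cont=1 payload=0x63=99: acc |= 99<<0 -> acc=99 shift=7
  byte[1]=0xDA cont=1 payload=0x5A=90: acc |= 90<<7 -> acc=11619 shift=14
  byte[2]=0x08 cont=0 payload=0x08=8: acc |= 8<<14 -> acc=142691 shift=21 [end]
Varint 1: bytes[0:3] = E3 DA 08 -> value 142691 (3 byte(s))
  byte[3]=0xB9 cont=1 payload=0x39=57: acc |= 57<<0 -> acc=57 shift=7
  byte[4]=0xE5 cont=1 payload=0x65=101: acc |= 101<<7 -> acc=12985 shift=14
  byte[5]=0x74 cont=0 payload=0x74=116: acc |= 116<<14 -> acc=1913529 shift=21 [end]
Varint 2: bytes[3:6] = B9 E5 74 -> value 1913529 (3 byte(s))
  byte[6]=0xC6 cont=1 payload=0x46=70: acc |= 70<<0 -> acc=70 shift=7
  byte[7]=0xDC cont=1 payload=0x5C=92: acc |= 92<<7 -> acc=11846 shift=14
  byte[8]=0xAF cont=1 payload=0x2F=47: acc |= 47<<14 -> acc=781894 shift=21
  byte[9]=0x7D cont=0 payload=0x7D=125: acc |= 125<<21 -> acc=262925894 shift=28 [end]
Varint 3: bytes[6:10] = C6 DC AF 7D -> value 262925894 (4 byte(s))
  byte[10]=0x76 cont=0 payload=0x76=118: acc |= 118<<0 -> acc=118 shift=7 [end]
Varint 4: bytes[10:11] = 76 -> value 118 (1 byte(s))
  byte[11]=0xDE cont=1 payload=0x5E=94: acc |= 94<<0 -> acc=94 shift=7
  byte[12]=0x05 cont=0 payload=0x05=5: acc |= 5<<7 -> acc=734 shift=14 [end]
Varint 5: bytes[11:13] = DE 05 -> value 734 (2 byte(s))

Answer: 142691 1913529 262925894 118 734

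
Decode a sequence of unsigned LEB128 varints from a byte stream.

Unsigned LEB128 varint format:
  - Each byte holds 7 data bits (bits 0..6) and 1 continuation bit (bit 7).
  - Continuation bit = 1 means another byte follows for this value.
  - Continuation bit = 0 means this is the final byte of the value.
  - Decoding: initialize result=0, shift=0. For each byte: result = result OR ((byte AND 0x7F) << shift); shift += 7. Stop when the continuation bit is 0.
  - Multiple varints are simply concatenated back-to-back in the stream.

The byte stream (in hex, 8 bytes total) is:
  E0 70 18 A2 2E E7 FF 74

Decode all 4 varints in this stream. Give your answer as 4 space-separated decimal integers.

Answer: 14432 24 5922 1916903

Derivation:
  byte[0]=0xE0 cont=1 payload=0x60=96: acc |= 96<<0 -> acc=96 shift=7
  byte[1]=0x70 cont=0 payload=0x70=112: acc |= 112<<7 -> acc=14432 shift=14 [end]
Varint 1: bytes[0:2] = E0 70 -> value 14432 (2 byte(s))
  byte[2]=0x18 cont=0 payload=0x18=24: acc |= 24<<0 -> acc=24 shift=7 [end]
Varint 2: bytes[2:3] = 18 -> value 24 (1 byte(s))
  byte[3]=0xA2 cont=1 payload=0x22=34: acc |= 34<<0 -> acc=34 shift=7
  byte[4]=0x2E cont=0 payload=0x2E=46: acc |= 46<<7 -> acc=5922 shift=14 [end]
Varint 3: bytes[3:5] = A2 2E -> value 5922 (2 byte(s))
  byte[5]=0xE7 cont=1 payload=0x67=103: acc |= 103<<0 -> acc=103 shift=7
  byte[6]=0xFF cont=1 payload=0x7F=127: acc |= 127<<7 -> acc=16359 shift=14
  byte[7]=0x74 cont=0 payload=0x74=116: acc |= 116<<14 -> acc=1916903 shift=21 [end]
Varint 4: bytes[5:8] = E7 FF 74 -> value 1916903 (3 byte(s))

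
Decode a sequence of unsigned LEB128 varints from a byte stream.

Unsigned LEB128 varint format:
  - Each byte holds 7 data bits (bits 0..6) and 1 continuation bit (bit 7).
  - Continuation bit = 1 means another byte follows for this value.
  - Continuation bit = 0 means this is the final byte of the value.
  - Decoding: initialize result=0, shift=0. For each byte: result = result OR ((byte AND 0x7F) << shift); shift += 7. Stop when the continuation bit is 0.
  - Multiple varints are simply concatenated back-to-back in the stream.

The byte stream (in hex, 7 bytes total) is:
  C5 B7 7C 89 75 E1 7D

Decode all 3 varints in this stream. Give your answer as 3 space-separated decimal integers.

  byte[0]=0xC5 cont=1 payload=0x45=69: acc |= 69<<0 -> acc=69 shift=7
  byte[1]=0xB7 cont=1 payload=0x37=55: acc |= 55<<7 -> acc=7109 shift=14
  byte[2]=0x7C cont=0 payload=0x7C=124: acc |= 124<<14 -> acc=2038725 shift=21 [end]
Varint 1: bytes[0:3] = C5 B7 7C -> value 2038725 (3 byte(s))
  byte[3]=0x89 cont=1 payload=0x09=9: acc |= 9<<0 -> acc=9 shift=7
  byte[4]=0x75 cont=0 payload=0x75=117: acc |= 117<<7 -> acc=14985 shift=14 [end]
Varint 2: bytes[3:5] = 89 75 -> value 14985 (2 byte(s))
  byte[5]=0xE1 cont=1 payload=0x61=97: acc |= 97<<0 -> acc=97 shift=7
  byte[6]=0x7D cont=0 payload=0x7D=125: acc |= 125<<7 -> acc=16097 shift=14 [end]
Varint 3: bytes[5:7] = E1 7D -> value 16097 (2 byte(s))

Answer: 2038725 14985 16097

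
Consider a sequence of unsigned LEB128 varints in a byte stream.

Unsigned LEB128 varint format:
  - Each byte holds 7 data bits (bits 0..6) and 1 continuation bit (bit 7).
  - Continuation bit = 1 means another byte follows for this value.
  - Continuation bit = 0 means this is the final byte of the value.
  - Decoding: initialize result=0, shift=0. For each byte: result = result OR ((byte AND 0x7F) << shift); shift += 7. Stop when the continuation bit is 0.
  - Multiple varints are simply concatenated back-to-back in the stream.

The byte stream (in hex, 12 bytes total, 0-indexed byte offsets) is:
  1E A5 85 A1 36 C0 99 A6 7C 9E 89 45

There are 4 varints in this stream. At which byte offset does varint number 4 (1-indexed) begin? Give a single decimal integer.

Answer: 9

Derivation:
  byte[0]=0x1E cont=0 payload=0x1E=30: acc |= 30<<0 -> acc=30 shift=7 [end]
Varint 1: bytes[0:1] = 1E -> value 30 (1 byte(s))
  byte[1]=0xA5 cont=1 payload=0x25=37: acc |= 37<<0 -> acc=37 shift=7
  byte[2]=0x85 cont=1 payload=0x05=5: acc |= 5<<7 -> acc=677 shift=14
  byte[3]=0xA1 cont=1 payload=0x21=33: acc |= 33<<14 -> acc=541349 shift=21
  byte[4]=0x36 cont=0 payload=0x36=54: acc |= 54<<21 -> acc=113787557 shift=28 [end]
Varint 2: bytes[1:5] = A5 85 A1 36 -> value 113787557 (4 byte(s))
  byte[5]=0xC0 cont=1 payload=0x40=64: acc |= 64<<0 -> acc=64 shift=7
  byte[6]=0x99 cont=1 payload=0x19=25: acc |= 25<<7 -> acc=3264 shift=14
  byte[7]=0xA6 cont=1 payload=0x26=38: acc |= 38<<14 -> acc=625856 shift=21
  byte[8]=0x7C cont=0 payload=0x7C=124: acc |= 124<<21 -> acc=260672704 shift=28 [end]
Varint 3: bytes[5:9] = C0 99 A6 7C -> value 260672704 (4 byte(s))
  byte[9]=0x9E cont=1 payload=0x1E=30: acc |= 30<<0 -> acc=30 shift=7
  byte[10]=0x89 cont=1 payload=0x09=9: acc |= 9<<7 -> acc=1182 shift=14
  byte[11]=0x45 cont=0 payload=0x45=69: acc |= 69<<14 -> acc=1131678 shift=21 [end]
Varint 4: bytes[9:12] = 9E 89 45 -> value 1131678 (3 byte(s))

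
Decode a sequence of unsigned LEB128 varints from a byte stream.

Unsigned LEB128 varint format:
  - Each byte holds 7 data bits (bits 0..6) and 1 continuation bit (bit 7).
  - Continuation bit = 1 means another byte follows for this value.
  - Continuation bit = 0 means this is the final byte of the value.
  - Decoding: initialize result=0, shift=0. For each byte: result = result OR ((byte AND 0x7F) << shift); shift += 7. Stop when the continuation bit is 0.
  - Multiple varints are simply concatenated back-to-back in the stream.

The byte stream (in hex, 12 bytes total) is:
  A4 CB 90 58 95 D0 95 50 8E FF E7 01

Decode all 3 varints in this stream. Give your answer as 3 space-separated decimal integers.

  byte[0]=0xA4 cont=1 payload=0x24=36: acc |= 36<<0 -> acc=36 shift=7
  byte[1]=0xCB cont=1 payload=0x4B=75: acc |= 75<<7 -> acc=9636 shift=14
  byte[2]=0x90 cont=1 payload=0x10=16: acc |= 16<<14 -> acc=271780 shift=21
  byte[3]=0x58 cont=0 payload=0x58=88: acc |= 88<<21 -> acc=184821156 shift=28 [end]
Varint 1: bytes[0:4] = A4 CB 90 58 -> value 184821156 (4 byte(s))
  byte[4]=0x95 cont=1 payload=0x15=21: acc |= 21<<0 -> acc=21 shift=7
  byte[5]=0xD0 cont=1 payload=0x50=80: acc |= 80<<7 -> acc=10261 shift=14
  byte[6]=0x95 cont=1 payload=0x15=21: acc |= 21<<14 -> acc=354325 shift=21
  byte[7]=0x50 cont=0 payload=0x50=80: acc |= 80<<21 -> acc=168126485 shift=28 [end]
Varint 2: bytes[4:8] = 95 D0 95 50 -> value 168126485 (4 byte(s))
  byte[8]=0x8E cont=1 payload=0x0E=14: acc |= 14<<0 -> acc=14 shift=7
  byte[9]=0xFF cont=1 payload=0x7F=127: acc |= 127<<7 -> acc=16270 shift=14
  byte[10]=0xE7 cont=1 payload=0x67=103: acc |= 103<<14 -> acc=1703822 shift=21
  byte[11]=0x01 cont=0 payload=0x01=1: acc |= 1<<21 -> acc=3800974 shift=28 [end]
Varint 3: bytes[8:12] = 8E FF E7 01 -> value 3800974 (4 byte(s))

Answer: 184821156 168126485 3800974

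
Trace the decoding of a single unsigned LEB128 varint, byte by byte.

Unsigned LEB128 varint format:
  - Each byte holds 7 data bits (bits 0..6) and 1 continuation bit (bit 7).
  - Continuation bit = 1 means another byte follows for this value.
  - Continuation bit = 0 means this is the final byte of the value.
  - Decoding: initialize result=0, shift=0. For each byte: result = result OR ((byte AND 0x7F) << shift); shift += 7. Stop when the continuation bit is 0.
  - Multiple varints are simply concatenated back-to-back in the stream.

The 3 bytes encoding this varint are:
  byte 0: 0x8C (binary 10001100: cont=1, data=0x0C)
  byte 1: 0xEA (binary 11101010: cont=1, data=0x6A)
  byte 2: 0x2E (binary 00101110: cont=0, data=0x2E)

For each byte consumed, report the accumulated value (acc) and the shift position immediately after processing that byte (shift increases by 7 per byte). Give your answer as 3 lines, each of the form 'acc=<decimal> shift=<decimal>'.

byte 0=0x8C: payload=0x0C=12, contrib = 12<<0 = 12; acc -> 12, shift -> 7
byte 1=0xEA: payload=0x6A=106, contrib = 106<<7 = 13568; acc -> 13580, shift -> 14
byte 2=0x2E: payload=0x2E=46, contrib = 46<<14 = 753664; acc -> 767244, shift -> 21

Answer: acc=12 shift=7
acc=13580 shift=14
acc=767244 shift=21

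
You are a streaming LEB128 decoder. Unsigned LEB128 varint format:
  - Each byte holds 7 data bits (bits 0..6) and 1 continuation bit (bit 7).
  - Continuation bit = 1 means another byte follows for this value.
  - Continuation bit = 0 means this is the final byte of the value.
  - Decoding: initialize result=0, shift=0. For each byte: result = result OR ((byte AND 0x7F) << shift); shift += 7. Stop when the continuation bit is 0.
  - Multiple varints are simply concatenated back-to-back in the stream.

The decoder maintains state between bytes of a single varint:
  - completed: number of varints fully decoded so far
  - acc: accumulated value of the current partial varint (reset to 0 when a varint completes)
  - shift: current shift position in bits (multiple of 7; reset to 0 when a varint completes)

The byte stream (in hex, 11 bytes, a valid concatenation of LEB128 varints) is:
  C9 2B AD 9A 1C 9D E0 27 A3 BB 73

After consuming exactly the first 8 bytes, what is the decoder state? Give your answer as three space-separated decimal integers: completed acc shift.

byte[0]=0xC9 cont=1 payload=0x49: acc |= 73<<0 -> completed=0 acc=73 shift=7
byte[1]=0x2B cont=0 payload=0x2B: varint #1 complete (value=5577); reset -> completed=1 acc=0 shift=0
byte[2]=0xAD cont=1 payload=0x2D: acc |= 45<<0 -> completed=1 acc=45 shift=7
byte[3]=0x9A cont=1 payload=0x1A: acc |= 26<<7 -> completed=1 acc=3373 shift=14
byte[4]=0x1C cont=0 payload=0x1C: varint #2 complete (value=462125); reset -> completed=2 acc=0 shift=0
byte[5]=0x9D cont=1 payload=0x1D: acc |= 29<<0 -> completed=2 acc=29 shift=7
byte[6]=0xE0 cont=1 payload=0x60: acc |= 96<<7 -> completed=2 acc=12317 shift=14
byte[7]=0x27 cont=0 payload=0x27: varint #3 complete (value=651293); reset -> completed=3 acc=0 shift=0

Answer: 3 0 0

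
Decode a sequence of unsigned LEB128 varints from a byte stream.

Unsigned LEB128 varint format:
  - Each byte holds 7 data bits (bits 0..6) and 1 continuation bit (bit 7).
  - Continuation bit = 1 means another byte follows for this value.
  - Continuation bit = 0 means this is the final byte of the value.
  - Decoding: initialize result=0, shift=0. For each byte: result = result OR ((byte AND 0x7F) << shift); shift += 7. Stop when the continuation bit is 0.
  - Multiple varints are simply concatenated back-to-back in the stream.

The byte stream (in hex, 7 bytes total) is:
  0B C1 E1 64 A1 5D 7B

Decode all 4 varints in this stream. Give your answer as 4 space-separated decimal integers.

  byte[0]=0x0B cont=0 payload=0x0B=11: acc |= 11<<0 -> acc=11 shift=7 [end]
Varint 1: bytes[0:1] = 0B -> value 11 (1 byte(s))
  byte[1]=0xC1 cont=1 payload=0x41=65: acc |= 65<<0 -> acc=65 shift=7
  byte[2]=0xE1 cont=1 payload=0x61=97: acc |= 97<<7 -> acc=12481 shift=14
  byte[3]=0x64 cont=0 payload=0x64=100: acc |= 100<<14 -> acc=1650881 shift=21 [end]
Varint 2: bytes[1:4] = C1 E1 64 -> value 1650881 (3 byte(s))
  byte[4]=0xA1 cont=1 payload=0x21=33: acc |= 33<<0 -> acc=33 shift=7
  byte[5]=0x5D cont=0 payload=0x5D=93: acc |= 93<<7 -> acc=11937 shift=14 [end]
Varint 3: bytes[4:6] = A1 5D -> value 11937 (2 byte(s))
  byte[6]=0x7B cont=0 payload=0x7B=123: acc |= 123<<0 -> acc=123 shift=7 [end]
Varint 4: bytes[6:7] = 7B -> value 123 (1 byte(s))

Answer: 11 1650881 11937 123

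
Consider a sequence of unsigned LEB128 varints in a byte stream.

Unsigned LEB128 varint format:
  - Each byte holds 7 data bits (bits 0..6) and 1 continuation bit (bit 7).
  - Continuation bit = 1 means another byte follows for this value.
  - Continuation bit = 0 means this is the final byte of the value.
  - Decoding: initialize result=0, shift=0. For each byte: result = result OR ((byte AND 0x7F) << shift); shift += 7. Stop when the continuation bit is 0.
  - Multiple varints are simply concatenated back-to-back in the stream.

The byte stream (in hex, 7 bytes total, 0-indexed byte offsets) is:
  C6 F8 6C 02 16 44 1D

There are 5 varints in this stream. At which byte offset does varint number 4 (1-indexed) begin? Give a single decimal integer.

  byte[0]=0xC6 cont=1 payload=0x46=70: acc |= 70<<0 -> acc=70 shift=7
  byte[1]=0xF8 cont=1 payload=0x78=120: acc |= 120<<7 -> acc=15430 shift=14
  byte[2]=0x6C cont=0 payload=0x6C=108: acc |= 108<<14 -> acc=1784902 shift=21 [end]
Varint 1: bytes[0:3] = C6 F8 6C -> value 1784902 (3 byte(s))
  byte[3]=0x02 cont=0 payload=0x02=2: acc |= 2<<0 -> acc=2 shift=7 [end]
Varint 2: bytes[3:4] = 02 -> value 2 (1 byte(s))
  byte[4]=0x16 cont=0 payload=0x16=22: acc |= 22<<0 -> acc=22 shift=7 [end]
Varint 3: bytes[4:5] = 16 -> value 22 (1 byte(s))
  byte[5]=0x44 cont=0 payload=0x44=68: acc |= 68<<0 -> acc=68 shift=7 [end]
Varint 4: bytes[5:6] = 44 -> value 68 (1 byte(s))
  byte[6]=0x1D cont=0 payload=0x1D=29: acc |= 29<<0 -> acc=29 shift=7 [end]
Varint 5: bytes[6:7] = 1D -> value 29 (1 byte(s))

Answer: 5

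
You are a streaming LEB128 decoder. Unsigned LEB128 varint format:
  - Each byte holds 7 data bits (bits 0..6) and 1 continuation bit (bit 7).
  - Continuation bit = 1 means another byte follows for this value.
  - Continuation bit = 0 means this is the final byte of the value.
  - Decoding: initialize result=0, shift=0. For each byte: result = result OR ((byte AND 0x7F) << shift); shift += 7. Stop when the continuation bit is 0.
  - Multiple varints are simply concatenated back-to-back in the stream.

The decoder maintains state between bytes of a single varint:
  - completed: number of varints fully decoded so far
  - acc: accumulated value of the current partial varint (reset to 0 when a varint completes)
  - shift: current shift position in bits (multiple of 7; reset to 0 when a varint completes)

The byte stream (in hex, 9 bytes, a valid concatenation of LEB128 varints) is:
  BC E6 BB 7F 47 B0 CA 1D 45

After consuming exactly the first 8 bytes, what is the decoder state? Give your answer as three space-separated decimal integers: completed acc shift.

Answer: 3 0 0

Derivation:
byte[0]=0xBC cont=1 payload=0x3C: acc |= 60<<0 -> completed=0 acc=60 shift=7
byte[1]=0xE6 cont=1 payload=0x66: acc |= 102<<7 -> completed=0 acc=13116 shift=14
byte[2]=0xBB cont=1 payload=0x3B: acc |= 59<<14 -> completed=0 acc=979772 shift=21
byte[3]=0x7F cont=0 payload=0x7F: varint #1 complete (value=267318076); reset -> completed=1 acc=0 shift=0
byte[4]=0x47 cont=0 payload=0x47: varint #2 complete (value=71); reset -> completed=2 acc=0 shift=0
byte[5]=0xB0 cont=1 payload=0x30: acc |= 48<<0 -> completed=2 acc=48 shift=7
byte[6]=0xCA cont=1 payload=0x4A: acc |= 74<<7 -> completed=2 acc=9520 shift=14
byte[7]=0x1D cont=0 payload=0x1D: varint #3 complete (value=484656); reset -> completed=3 acc=0 shift=0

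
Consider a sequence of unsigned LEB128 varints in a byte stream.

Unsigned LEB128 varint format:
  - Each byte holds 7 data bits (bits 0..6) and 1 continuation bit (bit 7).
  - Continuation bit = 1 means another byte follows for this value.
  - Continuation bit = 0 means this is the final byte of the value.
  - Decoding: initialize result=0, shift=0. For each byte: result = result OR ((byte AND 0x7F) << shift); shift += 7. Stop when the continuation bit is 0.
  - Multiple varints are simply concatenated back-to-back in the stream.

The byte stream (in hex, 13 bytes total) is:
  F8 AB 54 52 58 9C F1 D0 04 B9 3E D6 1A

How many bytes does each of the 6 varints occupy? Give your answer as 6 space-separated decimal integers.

  byte[0]=0xF8 cont=1 payload=0x78=120: acc |= 120<<0 -> acc=120 shift=7
  byte[1]=0xAB cont=1 payload=0x2B=43: acc |= 43<<7 -> acc=5624 shift=14
  byte[2]=0x54 cont=0 payload=0x54=84: acc |= 84<<14 -> acc=1381880 shift=21 [end]
Varint 1: bytes[0:3] = F8 AB 54 -> value 1381880 (3 byte(s))
  byte[3]=0x52 cont=0 payload=0x52=82: acc |= 82<<0 -> acc=82 shift=7 [end]
Varint 2: bytes[3:4] = 52 -> value 82 (1 byte(s))
  byte[4]=0x58 cont=0 payload=0x58=88: acc |= 88<<0 -> acc=88 shift=7 [end]
Varint 3: bytes[4:5] = 58 -> value 88 (1 byte(s))
  byte[5]=0x9C cont=1 payload=0x1C=28: acc |= 28<<0 -> acc=28 shift=7
  byte[6]=0xF1 cont=1 payload=0x71=113: acc |= 113<<7 -> acc=14492 shift=14
  byte[7]=0xD0 cont=1 payload=0x50=80: acc |= 80<<14 -> acc=1325212 shift=21
  byte[8]=0x04 cont=0 payload=0x04=4: acc |= 4<<21 -> acc=9713820 shift=28 [end]
Varint 4: bytes[5:9] = 9C F1 D0 04 -> value 9713820 (4 byte(s))
  byte[9]=0xB9 cont=1 payload=0x39=57: acc |= 57<<0 -> acc=57 shift=7
  byte[10]=0x3E cont=0 payload=0x3E=62: acc |= 62<<7 -> acc=7993 shift=14 [end]
Varint 5: bytes[9:11] = B9 3E -> value 7993 (2 byte(s))
  byte[11]=0xD6 cont=1 payload=0x56=86: acc |= 86<<0 -> acc=86 shift=7
  byte[12]=0x1A cont=0 payload=0x1A=26: acc |= 26<<7 -> acc=3414 shift=14 [end]
Varint 6: bytes[11:13] = D6 1A -> value 3414 (2 byte(s))

Answer: 3 1 1 4 2 2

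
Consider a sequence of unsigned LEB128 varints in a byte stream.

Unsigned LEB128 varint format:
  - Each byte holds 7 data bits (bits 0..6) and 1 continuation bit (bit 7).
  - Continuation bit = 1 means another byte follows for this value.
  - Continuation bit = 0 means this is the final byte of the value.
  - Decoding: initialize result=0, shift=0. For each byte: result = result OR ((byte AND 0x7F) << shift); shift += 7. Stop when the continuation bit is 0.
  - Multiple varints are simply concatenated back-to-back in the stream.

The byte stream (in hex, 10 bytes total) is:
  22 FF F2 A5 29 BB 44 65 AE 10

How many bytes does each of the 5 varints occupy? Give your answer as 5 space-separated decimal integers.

  byte[0]=0x22 cont=0 payload=0x22=34: acc |= 34<<0 -> acc=34 shift=7 [end]
Varint 1: bytes[0:1] = 22 -> value 34 (1 byte(s))
  byte[1]=0xFF cont=1 payload=0x7F=127: acc |= 127<<0 -> acc=127 shift=7
  byte[2]=0xF2 cont=1 payload=0x72=114: acc |= 114<<7 -> acc=14719 shift=14
  byte[3]=0xA5 cont=1 payload=0x25=37: acc |= 37<<14 -> acc=620927 shift=21
  byte[4]=0x29 cont=0 payload=0x29=41: acc |= 41<<21 -> acc=86604159 shift=28 [end]
Varint 2: bytes[1:5] = FF F2 A5 29 -> value 86604159 (4 byte(s))
  byte[5]=0xBB cont=1 payload=0x3B=59: acc |= 59<<0 -> acc=59 shift=7
  byte[6]=0x44 cont=0 payload=0x44=68: acc |= 68<<7 -> acc=8763 shift=14 [end]
Varint 3: bytes[5:7] = BB 44 -> value 8763 (2 byte(s))
  byte[7]=0x65 cont=0 payload=0x65=101: acc |= 101<<0 -> acc=101 shift=7 [end]
Varint 4: bytes[7:8] = 65 -> value 101 (1 byte(s))
  byte[8]=0xAE cont=1 payload=0x2E=46: acc |= 46<<0 -> acc=46 shift=7
  byte[9]=0x10 cont=0 payload=0x10=16: acc |= 16<<7 -> acc=2094 shift=14 [end]
Varint 5: bytes[8:10] = AE 10 -> value 2094 (2 byte(s))

Answer: 1 4 2 1 2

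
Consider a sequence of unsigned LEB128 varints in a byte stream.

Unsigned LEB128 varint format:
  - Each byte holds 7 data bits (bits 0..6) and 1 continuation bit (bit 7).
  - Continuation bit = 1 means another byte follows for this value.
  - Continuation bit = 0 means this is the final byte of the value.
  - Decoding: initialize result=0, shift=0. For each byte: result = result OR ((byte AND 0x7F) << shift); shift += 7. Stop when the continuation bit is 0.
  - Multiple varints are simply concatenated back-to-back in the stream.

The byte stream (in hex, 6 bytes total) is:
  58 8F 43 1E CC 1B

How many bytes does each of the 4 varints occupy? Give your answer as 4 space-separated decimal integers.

Answer: 1 2 1 2

Derivation:
  byte[0]=0x58 cont=0 payload=0x58=88: acc |= 88<<0 -> acc=88 shift=7 [end]
Varint 1: bytes[0:1] = 58 -> value 88 (1 byte(s))
  byte[1]=0x8F cont=1 payload=0x0F=15: acc |= 15<<0 -> acc=15 shift=7
  byte[2]=0x43 cont=0 payload=0x43=67: acc |= 67<<7 -> acc=8591 shift=14 [end]
Varint 2: bytes[1:3] = 8F 43 -> value 8591 (2 byte(s))
  byte[3]=0x1E cont=0 payload=0x1E=30: acc |= 30<<0 -> acc=30 shift=7 [end]
Varint 3: bytes[3:4] = 1E -> value 30 (1 byte(s))
  byte[4]=0xCC cont=1 payload=0x4C=76: acc |= 76<<0 -> acc=76 shift=7
  byte[5]=0x1B cont=0 payload=0x1B=27: acc |= 27<<7 -> acc=3532 shift=14 [end]
Varint 4: bytes[4:6] = CC 1B -> value 3532 (2 byte(s))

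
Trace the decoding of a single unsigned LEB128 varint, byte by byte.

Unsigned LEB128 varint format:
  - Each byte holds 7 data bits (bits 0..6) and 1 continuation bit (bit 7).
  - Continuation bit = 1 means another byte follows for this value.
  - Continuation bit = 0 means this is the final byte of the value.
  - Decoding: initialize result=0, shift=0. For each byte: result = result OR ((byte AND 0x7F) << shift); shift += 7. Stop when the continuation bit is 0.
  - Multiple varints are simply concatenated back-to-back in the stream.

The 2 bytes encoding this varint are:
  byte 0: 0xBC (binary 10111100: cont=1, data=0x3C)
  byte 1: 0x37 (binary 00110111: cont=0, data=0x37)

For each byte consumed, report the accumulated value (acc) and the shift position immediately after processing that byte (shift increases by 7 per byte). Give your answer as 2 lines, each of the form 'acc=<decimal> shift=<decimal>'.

byte 0=0xBC: payload=0x3C=60, contrib = 60<<0 = 60; acc -> 60, shift -> 7
byte 1=0x37: payload=0x37=55, contrib = 55<<7 = 7040; acc -> 7100, shift -> 14

Answer: acc=60 shift=7
acc=7100 shift=14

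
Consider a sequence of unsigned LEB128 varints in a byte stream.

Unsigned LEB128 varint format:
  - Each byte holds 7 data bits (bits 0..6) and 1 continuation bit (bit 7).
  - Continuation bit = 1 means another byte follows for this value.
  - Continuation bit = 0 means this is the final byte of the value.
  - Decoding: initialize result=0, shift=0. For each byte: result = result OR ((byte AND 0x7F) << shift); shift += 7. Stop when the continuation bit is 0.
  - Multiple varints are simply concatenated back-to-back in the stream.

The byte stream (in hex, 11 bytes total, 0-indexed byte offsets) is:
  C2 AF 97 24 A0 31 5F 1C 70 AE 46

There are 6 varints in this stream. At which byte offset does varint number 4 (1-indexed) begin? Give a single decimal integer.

  byte[0]=0xC2 cont=1 payload=0x42=66: acc |= 66<<0 -> acc=66 shift=7
  byte[1]=0xAF cont=1 payload=0x2F=47: acc |= 47<<7 -> acc=6082 shift=14
  byte[2]=0x97 cont=1 payload=0x17=23: acc |= 23<<14 -> acc=382914 shift=21
  byte[3]=0x24 cont=0 payload=0x24=36: acc |= 36<<21 -> acc=75880386 shift=28 [end]
Varint 1: bytes[0:4] = C2 AF 97 24 -> value 75880386 (4 byte(s))
  byte[4]=0xA0 cont=1 payload=0x20=32: acc |= 32<<0 -> acc=32 shift=7
  byte[5]=0x31 cont=0 payload=0x31=49: acc |= 49<<7 -> acc=6304 shift=14 [end]
Varint 2: bytes[4:6] = A0 31 -> value 6304 (2 byte(s))
  byte[6]=0x5F cont=0 payload=0x5F=95: acc |= 95<<0 -> acc=95 shift=7 [end]
Varint 3: bytes[6:7] = 5F -> value 95 (1 byte(s))
  byte[7]=0x1C cont=0 payload=0x1C=28: acc |= 28<<0 -> acc=28 shift=7 [end]
Varint 4: bytes[7:8] = 1C -> value 28 (1 byte(s))
  byte[8]=0x70 cont=0 payload=0x70=112: acc |= 112<<0 -> acc=112 shift=7 [end]
Varint 5: bytes[8:9] = 70 -> value 112 (1 byte(s))
  byte[9]=0xAE cont=1 payload=0x2E=46: acc |= 46<<0 -> acc=46 shift=7
  byte[10]=0x46 cont=0 payload=0x46=70: acc |= 70<<7 -> acc=9006 shift=14 [end]
Varint 6: bytes[9:11] = AE 46 -> value 9006 (2 byte(s))

Answer: 7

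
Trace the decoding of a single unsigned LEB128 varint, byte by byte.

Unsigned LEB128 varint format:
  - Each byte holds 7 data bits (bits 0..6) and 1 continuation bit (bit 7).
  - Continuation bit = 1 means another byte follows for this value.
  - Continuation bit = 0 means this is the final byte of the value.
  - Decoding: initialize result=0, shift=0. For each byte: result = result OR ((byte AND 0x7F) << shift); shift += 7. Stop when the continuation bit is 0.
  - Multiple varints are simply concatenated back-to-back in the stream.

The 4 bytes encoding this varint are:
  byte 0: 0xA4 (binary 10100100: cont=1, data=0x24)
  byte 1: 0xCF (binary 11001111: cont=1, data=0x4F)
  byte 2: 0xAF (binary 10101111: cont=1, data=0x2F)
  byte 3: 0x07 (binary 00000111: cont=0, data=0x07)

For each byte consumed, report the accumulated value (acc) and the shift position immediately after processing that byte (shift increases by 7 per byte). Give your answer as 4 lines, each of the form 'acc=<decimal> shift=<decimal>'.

byte 0=0xA4: payload=0x24=36, contrib = 36<<0 = 36; acc -> 36, shift -> 7
byte 1=0xCF: payload=0x4F=79, contrib = 79<<7 = 10112; acc -> 10148, shift -> 14
byte 2=0xAF: payload=0x2F=47, contrib = 47<<14 = 770048; acc -> 780196, shift -> 21
byte 3=0x07: payload=0x07=7, contrib = 7<<21 = 14680064; acc -> 15460260, shift -> 28

Answer: acc=36 shift=7
acc=10148 shift=14
acc=780196 shift=21
acc=15460260 shift=28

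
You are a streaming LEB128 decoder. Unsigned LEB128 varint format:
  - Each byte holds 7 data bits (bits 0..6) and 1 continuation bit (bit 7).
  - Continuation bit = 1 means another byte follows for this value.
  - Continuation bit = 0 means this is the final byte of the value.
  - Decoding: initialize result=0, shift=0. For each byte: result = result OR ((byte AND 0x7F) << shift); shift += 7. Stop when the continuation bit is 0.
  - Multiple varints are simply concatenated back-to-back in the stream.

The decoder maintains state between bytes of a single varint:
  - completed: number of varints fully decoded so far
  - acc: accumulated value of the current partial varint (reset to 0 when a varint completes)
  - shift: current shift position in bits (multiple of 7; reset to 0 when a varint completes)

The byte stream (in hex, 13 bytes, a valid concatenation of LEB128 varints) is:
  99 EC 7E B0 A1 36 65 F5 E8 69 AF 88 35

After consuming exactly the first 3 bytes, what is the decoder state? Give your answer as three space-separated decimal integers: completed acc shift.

Answer: 1 0 0

Derivation:
byte[0]=0x99 cont=1 payload=0x19: acc |= 25<<0 -> completed=0 acc=25 shift=7
byte[1]=0xEC cont=1 payload=0x6C: acc |= 108<<7 -> completed=0 acc=13849 shift=14
byte[2]=0x7E cont=0 payload=0x7E: varint #1 complete (value=2078233); reset -> completed=1 acc=0 shift=0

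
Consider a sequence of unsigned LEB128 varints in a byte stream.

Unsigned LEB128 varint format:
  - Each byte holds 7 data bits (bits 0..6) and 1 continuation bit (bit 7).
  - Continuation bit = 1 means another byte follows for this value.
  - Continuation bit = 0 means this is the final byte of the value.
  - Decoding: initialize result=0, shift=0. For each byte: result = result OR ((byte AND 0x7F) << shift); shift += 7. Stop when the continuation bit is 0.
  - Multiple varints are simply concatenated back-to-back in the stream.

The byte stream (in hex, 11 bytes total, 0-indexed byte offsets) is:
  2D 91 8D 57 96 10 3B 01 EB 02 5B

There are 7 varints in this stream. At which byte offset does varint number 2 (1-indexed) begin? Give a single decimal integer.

  byte[0]=0x2D cont=0 payload=0x2D=45: acc |= 45<<0 -> acc=45 shift=7 [end]
Varint 1: bytes[0:1] = 2D -> value 45 (1 byte(s))
  byte[1]=0x91 cont=1 payload=0x11=17: acc |= 17<<0 -> acc=17 shift=7
  byte[2]=0x8D cont=1 payload=0x0D=13: acc |= 13<<7 -> acc=1681 shift=14
  byte[3]=0x57 cont=0 payload=0x57=87: acc |= 87<<14 -> acc=1427089 shift=21 [end]
Varint 2: bytes[1:4] = 91 8D 57 -> value 1427089 (3 byte(s))
  byte[4]=0x96 cont=1 payload=0x16=22: acc |= 22<<0 -> acc=22 shift=7
  byte[5]=0x10 cont=0 payload=0x10=16: acc |= 16<<7 -> acc=2070 shift=14 [end]
Varint 3: bytes[4:6] = 96 10 -> value 2070 (2 byte(s))
  byte[6]=0x3B cont=0 payload=0x3B=59: acc |= 59<<0 -> acc=59 shift=7 [end]
Varint 4: bytes[6:7] = 3B -> value 59 (1 byte(s))
  byte[7]=0x01 cont=0 payload=0x01=1: acc |= 1<<0 -> acc=1 shift=7 [end]
Varint 5: bytes[7:8] = 01 -> value 1 (1 byte(s))
  byte[8]=0xEB cont=1 payload=0x6B=107: acc |= 107<<0 -> acc=107 shift=7
  byte[9]=0x02 cont=0 payload=0x02=2: acc |= 2<<7 -> acc=363 shift=14 [end]
Varint 6: bytes[8:10] = EB 02 -> value 363 (2 byte(s))
  byte[10]=0x5B cont=0 payload=0x5B=91: acc |= 91<<0 -> acc=91 shift=7 [end]
Varint 7: bytes[10:11] = 5B -> value 91 (1 byte(s))

Answer: 1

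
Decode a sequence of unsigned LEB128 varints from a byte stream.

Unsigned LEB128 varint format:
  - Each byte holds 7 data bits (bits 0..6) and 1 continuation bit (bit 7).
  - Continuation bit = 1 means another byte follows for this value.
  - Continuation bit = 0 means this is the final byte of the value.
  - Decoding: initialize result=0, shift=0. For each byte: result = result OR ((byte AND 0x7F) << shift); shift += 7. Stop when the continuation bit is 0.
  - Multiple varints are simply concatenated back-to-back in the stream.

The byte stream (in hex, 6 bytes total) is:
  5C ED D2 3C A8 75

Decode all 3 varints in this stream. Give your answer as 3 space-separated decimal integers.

Answer: 92 993645 15016

Derivation:
  byte[0]=0x5C cont=0 payload=0x5C=92: acc |= 92<<0 -> acc=92 shift=7 [end]
Varint 1: bytes[0:1] = 5C -> value 92 (1 byte(s))
  byte[1]=0xED cont=1 payload=0x6D=109: acc |= 109<<0 -> acc=109 shift=7
  byte[2]=0xD2 cont=1 payload=0x52=82: acc |= 82<<7 -> acc=10605 shift=14
  byte[3]=0x3C cont=0 payload=0x3C=60: acc |= 60<<14 -> acc=993645 shift=21 [end]
Varint 2: bytes[1:4] = ED D2 3C -> value 993645 (3 byte(s))
  byte[4]=0xA8 cont=1 payload=0x28=40: acc |= 40<<0 -> acc=40 shift=7
  byte[5]=0x75 cont=0 payload=0x75=117: acc |= 117<<7 -> acc=15016 shift=14 [end]
Varint 3: bytes[4:6] = A8 75 -> value 15016 (2 byte(s))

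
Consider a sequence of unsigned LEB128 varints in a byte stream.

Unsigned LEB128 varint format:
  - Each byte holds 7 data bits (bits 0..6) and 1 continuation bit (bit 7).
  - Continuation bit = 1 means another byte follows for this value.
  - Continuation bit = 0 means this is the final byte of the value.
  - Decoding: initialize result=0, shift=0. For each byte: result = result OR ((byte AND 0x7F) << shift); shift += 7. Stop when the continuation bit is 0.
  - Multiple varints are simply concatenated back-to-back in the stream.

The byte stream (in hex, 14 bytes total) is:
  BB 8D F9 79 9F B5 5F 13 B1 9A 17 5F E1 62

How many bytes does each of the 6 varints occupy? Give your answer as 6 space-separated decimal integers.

  byte[0]=0xBB cont=1 payload=0x3B=59: acc |= 59<<0 -> acc=59 shift=7
  byte[1]=0x8D cont=1 payload=0x0D=13: acc |= 13<<7 -> acc=1723 shift=14
  byte[2]=0xF9 cont=1 payload=0x79=121: acc |= 121<<14 -> acc=1984187 shift=21
  byte[3]=0x79 cont=0 payload=0x79=121: acc |= 121<<21 -> acc=255739579 shift=28 [end]
Varint 1: bytes[0:4] = BB 8D F9 79 -> value 255739579 (4 byte(s))
  byte[4]=0x9F cont=1 payload=0x1F=31: acc |= 31<<0 -> acc=31 shift=7
  byte[5]=0xB5 cont=1 payload=0x35=53: acc |= 53<<7 -> acc=6815 shift=14
  byte[6]=0x5F cont=0 payload=0x5F=95: acc |= 95<<14 -> acc=1563295 shift=21 [end]
Varint 2: bytes[4:7] = 9F B5 5F -> value 1563295 (3 byte(s))
  byte[7]=0x13 cont=0 payload=0x13=19: acc |= 19<<0 -> acc=19 shift=7 [end]
Varint 3: bytes[7:8] = 13 -> value 19 (1 byte(s))
  byte[8]=0xB1 cont=1 payload=0x31=49: acc |= 49<<0 -> acc=49 shift=7
  byte[9]=0x9A cont=1 payload=0x1A=26: acc |= 26<<7 -> acc=3377 shift=14
  byte[10]=0x17 cont=0 payload=0x17=23: acc |= 23<<14 -> acc=380209 shift=21 [end]
Varint 4: bytes[8:11] = B1 9A 17 -> value 380209 (3 byte(s))
  byte[11]=0x5F cont=0 payload=0x5F=95: acc |= 95<<0 -> acc=95 shift=7 [end]
Varint 5: bytes[11:12] = 5F -> value 95 (1 byte(s))
  byte[12]=0xE1 cont=1 payload=0x61=97: acc |= 97<<0 -> acc=97 shift=7
  byte[13]=0x62 cont=0 payload=0x62=98: acc |= 98<<7 -> acc=12641 shift=14 [end]
Varint 6: bytes[12:14] = E1 62 -> value 12641 (2 byte(s))

Answer: 4 3 1 3 1 2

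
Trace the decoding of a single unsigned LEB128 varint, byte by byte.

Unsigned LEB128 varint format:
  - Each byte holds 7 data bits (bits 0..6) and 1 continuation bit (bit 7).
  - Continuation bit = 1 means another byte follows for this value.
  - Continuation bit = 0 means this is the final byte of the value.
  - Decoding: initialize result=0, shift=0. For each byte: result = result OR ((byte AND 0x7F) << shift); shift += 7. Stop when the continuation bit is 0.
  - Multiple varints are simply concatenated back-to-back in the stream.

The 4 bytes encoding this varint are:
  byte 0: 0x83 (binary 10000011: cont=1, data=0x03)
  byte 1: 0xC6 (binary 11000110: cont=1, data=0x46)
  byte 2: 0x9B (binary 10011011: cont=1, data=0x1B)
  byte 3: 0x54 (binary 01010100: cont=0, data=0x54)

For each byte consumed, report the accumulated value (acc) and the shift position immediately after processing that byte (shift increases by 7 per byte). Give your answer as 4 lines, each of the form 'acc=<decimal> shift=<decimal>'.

byte 0=0x83: payload=0x03=3, contrib = 3<<0 = 3; acc -> 3, shift -> 7
byte 1=0xC6: payload=0x46=70, contrib = 70<<7 = 8960; acc -> 8963, shift -> 14
byte 2=0x9B: payload=0x1B=27, contrib = 27<<14 = 442368; acc -> 451331, shift -> 21
byte 3=0x54: payload=0x54=84, contrib = 84<<21 = 176160768; acc -> 176612099, shift -> 28

Answer: acc=3 shift=7
acc=8963 shift=14
acc=451331 shift=21
acc=176612099 shift=28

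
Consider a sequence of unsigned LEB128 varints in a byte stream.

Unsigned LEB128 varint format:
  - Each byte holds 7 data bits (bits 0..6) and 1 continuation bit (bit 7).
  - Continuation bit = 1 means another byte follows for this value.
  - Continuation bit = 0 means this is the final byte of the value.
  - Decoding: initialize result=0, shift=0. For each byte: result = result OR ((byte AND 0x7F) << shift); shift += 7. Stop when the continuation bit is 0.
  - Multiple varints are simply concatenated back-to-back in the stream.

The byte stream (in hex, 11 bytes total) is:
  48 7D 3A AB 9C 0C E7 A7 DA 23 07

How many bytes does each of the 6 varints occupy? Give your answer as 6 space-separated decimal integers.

Answer: 1 1 1 3 4 1

Derivation:
  byte[0]=0x48 cont=0 payload=0x48=72: acc |= 72<<0 -> acc=72 shift=7 [end]
Varint 1: bytes[0:1] = 48 -> value 72 (1 byte(s))
  byte[1]=0x7D cont=0 payload=0x7D=125: acc |= 125<<0 -> acc=125 shift=7 [end]
Varint 2: bytes[1:2] = 7D -> value 125 (1 byte(s))
  byte[2]=0x3A cont=0 payload=0x3A=58: acc |= 58<<0 -> acc=58 shift=7 [end]
Varint 3: bytes[2:3] = 3A -> value 58 (1 byte(s))
  byte[3]=0xAB cont=1 payload=0x2B=43: acc |= 43<<0 -> acc=43 shift=7
  byte[4]=0x9C cont=1 payload=0x1C=28: acc |= 28<<7 -> acc=3627 shift=14
  byte[5]=0x0C cont=0 payload=0x0C=12: acc |= 12<<14 -> acc=200235 shift=21 [end]
Varint 4: bytes[3:6] = AB 9C 0C -> value 200235 (3 byte(s))
  byte[6]=0xE7 cont=1 payload=0x67=103: acc |= 103<<0 -> acc=103 shift=7
  byte[7]=0xA7 cont=1 payload=0x27=39: acc |= 39<<7 -> acc=5095 shift=14
  byte[8]=0xDA cont=1 payload=0x5A=90: acc |= 90<<14 -> acc=1479655 shift=21
  byte[9]=0x23 cont=0 payload=0x23=35: acc |= 35<<21 -> acc=74879975 shift=28 [end]
Varint 5: bytes[6:10] = E7 A7 DA 23 -> value 74879975 (4 byte(s))
  byte[10]=0x07 cont=0 payload=0x07=7: acc |= 7<<0 -> acc=7 shift=7 [end]
Varint 6: bytes[10:11] = 07 -> value 7 (1 byte(s))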